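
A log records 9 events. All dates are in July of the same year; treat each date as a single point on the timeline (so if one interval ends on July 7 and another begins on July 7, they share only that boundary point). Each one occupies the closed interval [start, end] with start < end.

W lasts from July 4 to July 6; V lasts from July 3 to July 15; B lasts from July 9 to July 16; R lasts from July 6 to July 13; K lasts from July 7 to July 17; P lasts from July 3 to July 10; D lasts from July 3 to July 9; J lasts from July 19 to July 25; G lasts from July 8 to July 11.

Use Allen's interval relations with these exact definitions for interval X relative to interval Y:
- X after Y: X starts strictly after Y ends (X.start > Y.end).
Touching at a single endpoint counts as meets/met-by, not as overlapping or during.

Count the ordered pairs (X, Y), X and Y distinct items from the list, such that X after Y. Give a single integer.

11

Checking all 72 ordered pairs for relation 'after'; matching pairs in alphabetical order:
(B, W): B after W ✓
(G, W): G after W ✓
(J, B): J after B ✓
(J, D): J after D ✓
(J, G): J after G ✓
(J, K): J after K ✓
(J, P): J after P ✓
(J, R): J after R ✓
(J, V): J after V ✓
(J, W): J after W ✓
(K, W): K after W ✓
Count: 11.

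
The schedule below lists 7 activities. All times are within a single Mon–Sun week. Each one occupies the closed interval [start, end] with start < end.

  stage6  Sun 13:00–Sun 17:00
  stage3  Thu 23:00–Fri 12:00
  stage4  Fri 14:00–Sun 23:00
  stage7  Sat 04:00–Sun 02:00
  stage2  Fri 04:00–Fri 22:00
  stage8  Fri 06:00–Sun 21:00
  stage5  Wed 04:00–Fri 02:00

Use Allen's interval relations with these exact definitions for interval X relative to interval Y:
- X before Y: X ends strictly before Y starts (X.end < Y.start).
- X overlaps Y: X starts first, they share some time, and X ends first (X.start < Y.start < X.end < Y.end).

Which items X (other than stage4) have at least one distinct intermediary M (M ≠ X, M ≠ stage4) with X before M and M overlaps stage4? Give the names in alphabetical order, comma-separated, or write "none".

stage5

Target stage4 = [Fri 14:00, Sun 23:00].
Intermediaries M with M overlaps stage4: stage2, stage8.
Via stage2 — items with X before stage2: stage5.
Via stage8 — items with X before stage8: stage5.
Union: stage5.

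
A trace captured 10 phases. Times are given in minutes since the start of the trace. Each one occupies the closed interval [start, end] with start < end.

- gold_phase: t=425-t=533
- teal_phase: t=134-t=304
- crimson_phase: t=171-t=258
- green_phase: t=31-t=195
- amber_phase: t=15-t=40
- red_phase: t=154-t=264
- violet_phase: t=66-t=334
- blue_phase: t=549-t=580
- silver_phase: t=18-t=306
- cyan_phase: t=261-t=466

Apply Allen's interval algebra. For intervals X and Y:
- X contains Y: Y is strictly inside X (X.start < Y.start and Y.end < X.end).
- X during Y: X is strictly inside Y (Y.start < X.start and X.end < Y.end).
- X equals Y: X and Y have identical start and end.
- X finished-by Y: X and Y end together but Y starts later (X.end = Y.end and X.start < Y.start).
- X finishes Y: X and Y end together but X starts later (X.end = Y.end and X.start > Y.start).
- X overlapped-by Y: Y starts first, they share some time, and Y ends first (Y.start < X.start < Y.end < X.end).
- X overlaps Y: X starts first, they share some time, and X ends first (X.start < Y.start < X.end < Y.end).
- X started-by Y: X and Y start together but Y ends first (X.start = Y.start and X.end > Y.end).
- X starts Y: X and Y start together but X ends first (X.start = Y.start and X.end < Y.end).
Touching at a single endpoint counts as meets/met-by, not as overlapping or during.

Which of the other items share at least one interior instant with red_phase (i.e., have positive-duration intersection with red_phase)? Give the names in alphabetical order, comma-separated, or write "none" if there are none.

crimson_phase, cyan_phase, green_phase, silver_phase, teal_phase, violet_phase

Target red_phase = [t=154, t=264].
amber_phase [t=15, t=40] → before → no.
blue_phase [t=549, t=580] → after → no.
crimson_phase [t=171, t=258] → during → yes.
cyan_phase [t=261, t=466] → overlapped-by → yes.
gold_phase [t=425, t=533] → after → no.
green_phase [t=31, t=195] → overlaps → yes.
silver_phase [t=18, t=306] → contains → yes.
teal_phase [t=134, t=304] → contains → yes.
violet_phase [t=66, t=334] → contains → yes.
Result: crimson_phase, cyan_phase, green_phase, silver_phase, teal_phase, violet_phase.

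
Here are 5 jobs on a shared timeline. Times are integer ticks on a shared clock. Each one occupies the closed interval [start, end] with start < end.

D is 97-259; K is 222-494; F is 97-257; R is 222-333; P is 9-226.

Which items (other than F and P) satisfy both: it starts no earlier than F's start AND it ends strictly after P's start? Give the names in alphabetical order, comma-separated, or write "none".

D, K, R

Conditions: its start is no earlier than F's start (X.start >= 97) AND its end is strictly after P's start (X.end > 9).
D: start 97 >= 97? ✓; end 259 > 9? ✓ → yes.
K: start 222 >= 97? ✓; end 494 > 9? ✓ → yes.
R: start 222 >= 97? ✓; end 333 > 9? ✓ → yes.
Result: D, K, R.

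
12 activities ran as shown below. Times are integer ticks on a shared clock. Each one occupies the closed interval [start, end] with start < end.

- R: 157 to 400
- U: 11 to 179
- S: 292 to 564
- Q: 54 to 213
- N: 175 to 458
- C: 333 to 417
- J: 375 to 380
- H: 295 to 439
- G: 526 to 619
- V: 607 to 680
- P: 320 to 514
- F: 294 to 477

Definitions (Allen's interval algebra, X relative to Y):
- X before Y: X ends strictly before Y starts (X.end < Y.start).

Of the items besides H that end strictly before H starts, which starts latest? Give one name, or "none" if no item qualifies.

Q

Target H = [295, 439].
C [333, 417] → during → excluded.
F [294, 477] → contains → excluded.
G [526, 619] → after → excluded.
J [375, 380] → during → excluded.
N [175, 458] → contains → excluded.
P [320, 514] → overlapped-by → excluded.
Q [54, 213] → before → candidate.
R [157, 400] → overlaps → excluded.
S [292, 564] → contains → excluded.
U [11, 179] → before → candidate.
V [607, 680] → after → excluded.
Among candidates, latest start is 54 → Q.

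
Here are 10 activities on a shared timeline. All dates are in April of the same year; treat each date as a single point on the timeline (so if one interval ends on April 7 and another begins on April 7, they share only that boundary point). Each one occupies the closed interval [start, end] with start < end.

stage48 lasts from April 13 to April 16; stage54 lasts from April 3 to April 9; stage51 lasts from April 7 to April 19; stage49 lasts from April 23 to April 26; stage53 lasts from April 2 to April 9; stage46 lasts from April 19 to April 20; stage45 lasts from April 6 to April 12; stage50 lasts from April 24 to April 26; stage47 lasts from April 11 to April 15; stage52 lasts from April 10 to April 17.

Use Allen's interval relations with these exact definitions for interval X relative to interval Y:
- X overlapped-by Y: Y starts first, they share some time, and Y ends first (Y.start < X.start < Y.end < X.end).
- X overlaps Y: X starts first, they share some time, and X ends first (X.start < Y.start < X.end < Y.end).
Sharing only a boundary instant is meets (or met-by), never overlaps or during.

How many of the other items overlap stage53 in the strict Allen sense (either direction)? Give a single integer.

Target stage53 = [April 2, April 9].
stage45 [April 6, April 12] → overlapped-by → counts.
stage46 [April 19, April 20] → after → no.
stage47 [April 11, April 15] → after → no.
stage48 [April 13, April 16] → after → no.
stage49 [April 23, April 26] → after → no.
stage50 [April 24, April 26] → after → no.
stage51 [April 7, April 19] → overlapped-by → counts.
stage52 [April 10, April 17] → after → no.
stage54 [April 3, April 9] → finishes → no.
Total: 2.

2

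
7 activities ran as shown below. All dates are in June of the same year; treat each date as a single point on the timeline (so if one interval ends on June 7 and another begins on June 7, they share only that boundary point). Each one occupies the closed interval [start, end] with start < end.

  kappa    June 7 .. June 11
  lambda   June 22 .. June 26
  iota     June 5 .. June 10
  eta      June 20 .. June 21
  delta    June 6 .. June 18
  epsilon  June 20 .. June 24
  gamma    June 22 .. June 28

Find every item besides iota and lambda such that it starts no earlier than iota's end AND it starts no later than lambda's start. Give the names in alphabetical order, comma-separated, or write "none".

Conditions: its start is no earlier than iota's end (X.start >= June 10) AND its start is no later than lambda's start (X.start <= June 22).
delta: start June 6 >= June 10? ✗; start June 6 <= June 22? ✓ → no.
epsilon: start June 20 >= June 10? ✓; start June 20 <= June 22? ✓ → yes.
eta: start June 20 >= June 10? ✓; start June 20 <= June 22? ✓ → yes.
gamma: start June 22 >= June 10? ✓; start June 22 <= June 22? ✓ → yes.
kappa: start June 7 >= June 10? ✗; start June 7 <= June 22? ✓ → no.
Result: epsilon, eta, gamma.

epsilon, eta, gamma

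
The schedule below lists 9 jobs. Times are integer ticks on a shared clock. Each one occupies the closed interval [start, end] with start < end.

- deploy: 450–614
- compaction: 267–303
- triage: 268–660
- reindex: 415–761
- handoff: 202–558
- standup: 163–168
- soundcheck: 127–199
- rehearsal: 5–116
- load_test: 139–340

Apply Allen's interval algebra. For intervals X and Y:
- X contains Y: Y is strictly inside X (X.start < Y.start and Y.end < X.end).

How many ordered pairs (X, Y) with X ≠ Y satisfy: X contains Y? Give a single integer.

Checking all 72 ordered pairs for relation 'contains'; matching pairs in alphabetical order:
(handoff, compaction): handoff contains compaction ✓
(load_test, compaction): load_test contains compaction ✓
(load_test, standup): load_test contains standup ✓
(reindex, deploy): reindex contains deploy ✓
(soundcheck, standup): soundcheck contains standup ✓
(triage, deploy): triage contains deploy ✓
Count: 6.

6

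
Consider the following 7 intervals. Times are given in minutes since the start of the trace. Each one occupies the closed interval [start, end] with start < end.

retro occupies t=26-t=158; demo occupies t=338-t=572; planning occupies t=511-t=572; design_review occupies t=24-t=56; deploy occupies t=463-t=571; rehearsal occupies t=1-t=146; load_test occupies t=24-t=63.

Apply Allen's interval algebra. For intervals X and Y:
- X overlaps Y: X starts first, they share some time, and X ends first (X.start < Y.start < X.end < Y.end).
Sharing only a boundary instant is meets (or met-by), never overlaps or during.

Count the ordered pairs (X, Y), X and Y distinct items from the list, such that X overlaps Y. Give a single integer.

Checking all 42 ordered pairs for relation 'overlaps'; matching pairs in alphabetical order:
(deploy, planning): deploy overlaps planning ✓
(design_review, retro): design_review overlaps retro ✓
(load_test, retro): load_test overlaps retro ✓
(rehearsal, retro): rehearsal overlaps retro ✓
Count: 4.

4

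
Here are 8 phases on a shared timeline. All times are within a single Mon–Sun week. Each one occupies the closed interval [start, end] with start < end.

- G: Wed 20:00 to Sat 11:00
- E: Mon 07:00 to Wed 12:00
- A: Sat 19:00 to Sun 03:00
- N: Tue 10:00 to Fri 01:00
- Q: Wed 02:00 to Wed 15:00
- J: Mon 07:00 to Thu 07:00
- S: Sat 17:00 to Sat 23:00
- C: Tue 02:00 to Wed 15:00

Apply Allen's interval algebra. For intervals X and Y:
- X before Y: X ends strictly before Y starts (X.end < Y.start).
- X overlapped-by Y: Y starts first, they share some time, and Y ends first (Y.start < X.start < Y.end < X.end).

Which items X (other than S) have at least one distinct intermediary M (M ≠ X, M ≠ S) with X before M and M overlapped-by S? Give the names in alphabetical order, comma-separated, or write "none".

C, E, G, J, N, Q

Target S = [Sat 17:00, Sat 23:00].
Intermediaries M with M overlapped-by S: A.
Via A — items with X before A: C, E, G, J, N, Q.
Union: C, E, G, J, N, Q.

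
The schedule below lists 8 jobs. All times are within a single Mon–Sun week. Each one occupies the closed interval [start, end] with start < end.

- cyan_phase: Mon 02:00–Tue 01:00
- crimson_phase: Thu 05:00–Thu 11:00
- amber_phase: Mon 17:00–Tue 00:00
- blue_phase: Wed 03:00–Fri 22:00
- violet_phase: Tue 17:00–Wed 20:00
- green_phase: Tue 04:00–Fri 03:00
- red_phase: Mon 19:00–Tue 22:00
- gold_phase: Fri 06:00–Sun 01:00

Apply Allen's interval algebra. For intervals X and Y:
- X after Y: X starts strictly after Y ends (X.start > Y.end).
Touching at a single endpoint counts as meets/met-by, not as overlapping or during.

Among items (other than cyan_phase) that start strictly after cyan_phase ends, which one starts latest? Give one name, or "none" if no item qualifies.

Target cyan_phase = [Mon 02:00, Tue 01:00].
amber_phase [Mon 17:00, Tue 00:00] → during → excluded.
blue_phase [Wed 03:00, Fri 22:00] → after → candidate.
crimson_phase [Thu 05:00, Thu 11:00] → after → candidate.
gold_phase [Fri 06:00, Sun 01:00] → after → candidate.
green_phase [Tue 04:00, Fri 03:00] → after → candidate.
red_phase [Mon 19:00, Tue 22:00] → overlapped-by → excluded.
violet_phase [Tue 17:00, Wed 20:00] → after → candidate.
Among candidates, latest start is Fri 06:00 → gold_phase.

gold_phase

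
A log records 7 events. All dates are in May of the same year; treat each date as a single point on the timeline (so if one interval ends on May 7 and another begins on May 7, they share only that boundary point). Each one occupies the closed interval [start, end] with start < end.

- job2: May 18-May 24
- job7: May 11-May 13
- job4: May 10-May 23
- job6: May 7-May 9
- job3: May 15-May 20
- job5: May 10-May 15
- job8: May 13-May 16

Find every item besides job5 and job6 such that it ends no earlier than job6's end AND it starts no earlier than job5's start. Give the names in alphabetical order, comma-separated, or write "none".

Conditions: its end is no earlier than job6's end (X.end >= May 9) AND its start is no earlier than job5's start (X.start >= May 10).
job2: end May 24 >= May 9? ✓; start May 18 >= May 10? ✓ → yes.
job3: end May 20 >= May 9? ✓; start May 15 >= May 10? ✓ → yes.
job4: end May 23 >= May 9? ✓; start May 10 >= May 10? ✓ → yes.
job7: end May 13 >= May 9? ✓; start May 11 >= May 10? ✓ → yes.
job8: end May 16 >= May 9? ✓; start May 13 >= May 10? ✓ → yes.
Result: job2, job3, job4, job7, job8.

job2, job3, job4, job7, job8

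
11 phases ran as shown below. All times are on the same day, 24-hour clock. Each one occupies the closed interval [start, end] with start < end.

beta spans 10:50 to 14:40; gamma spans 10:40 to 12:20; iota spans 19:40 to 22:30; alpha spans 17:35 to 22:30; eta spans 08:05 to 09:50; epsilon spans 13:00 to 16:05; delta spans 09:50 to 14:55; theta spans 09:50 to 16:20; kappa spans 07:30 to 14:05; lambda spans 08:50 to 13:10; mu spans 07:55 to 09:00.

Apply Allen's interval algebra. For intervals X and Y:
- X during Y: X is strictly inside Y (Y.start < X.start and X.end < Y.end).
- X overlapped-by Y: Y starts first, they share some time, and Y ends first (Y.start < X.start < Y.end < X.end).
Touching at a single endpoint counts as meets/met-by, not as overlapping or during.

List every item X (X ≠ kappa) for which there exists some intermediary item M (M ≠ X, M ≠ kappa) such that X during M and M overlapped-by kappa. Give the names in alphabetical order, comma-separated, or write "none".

beta, epsilon, gamma

Target kappa = [07:30, 14:05].
Intermediaries M with M overlapped-by kappa: beta, delta, epsilon, theta.
Via beta — items with X during beta: none.
Via delta — items with X during delta: beta, gamma.
Via epsilon — items with X during epsilon: none.
Via theta — items with X during theta: beta, epsilon, gamma.
Union: beta, epsilon, gamma.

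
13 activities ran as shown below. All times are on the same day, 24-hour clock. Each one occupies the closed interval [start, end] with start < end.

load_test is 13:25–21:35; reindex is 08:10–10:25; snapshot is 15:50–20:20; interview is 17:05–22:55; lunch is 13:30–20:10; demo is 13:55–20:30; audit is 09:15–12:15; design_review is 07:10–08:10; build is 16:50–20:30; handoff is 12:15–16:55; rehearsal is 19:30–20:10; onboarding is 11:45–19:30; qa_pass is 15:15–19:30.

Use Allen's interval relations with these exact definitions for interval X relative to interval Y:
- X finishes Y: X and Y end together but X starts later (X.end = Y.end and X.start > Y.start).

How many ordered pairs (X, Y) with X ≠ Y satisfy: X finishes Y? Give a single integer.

3

Checking all 156 ordered pairs for relation 'finishes'; matching pairs in alphabetical order:
(build, demo): build finishes demo ✓
(qa_pass, onboarding): qa_pass finishes onboarding ✓
(rehearsal, lunch): rehearsal finishes lunch ✓
Count: 3.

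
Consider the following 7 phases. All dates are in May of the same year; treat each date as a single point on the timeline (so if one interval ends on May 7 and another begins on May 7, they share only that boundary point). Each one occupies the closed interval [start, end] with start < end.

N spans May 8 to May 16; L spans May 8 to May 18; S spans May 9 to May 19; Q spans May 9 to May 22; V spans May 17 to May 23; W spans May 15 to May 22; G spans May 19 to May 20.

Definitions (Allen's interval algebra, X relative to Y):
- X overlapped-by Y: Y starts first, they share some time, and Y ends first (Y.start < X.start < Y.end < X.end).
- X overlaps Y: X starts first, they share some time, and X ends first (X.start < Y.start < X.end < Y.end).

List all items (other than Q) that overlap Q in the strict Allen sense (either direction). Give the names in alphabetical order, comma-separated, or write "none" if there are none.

L, N, V

Target Q = [May 9, May 22].
G [May 19, May 20] → during → no.
L [May 8, May 18] → overlaps → yes.
N [May 8, May 16] → overlaps → yes.
S [May 9, May 19] → starts → no.
V [May 17, May 23] → overlapped-by → yes.
W [May 15, May 22] → finishes → no.
Result: L, N, V.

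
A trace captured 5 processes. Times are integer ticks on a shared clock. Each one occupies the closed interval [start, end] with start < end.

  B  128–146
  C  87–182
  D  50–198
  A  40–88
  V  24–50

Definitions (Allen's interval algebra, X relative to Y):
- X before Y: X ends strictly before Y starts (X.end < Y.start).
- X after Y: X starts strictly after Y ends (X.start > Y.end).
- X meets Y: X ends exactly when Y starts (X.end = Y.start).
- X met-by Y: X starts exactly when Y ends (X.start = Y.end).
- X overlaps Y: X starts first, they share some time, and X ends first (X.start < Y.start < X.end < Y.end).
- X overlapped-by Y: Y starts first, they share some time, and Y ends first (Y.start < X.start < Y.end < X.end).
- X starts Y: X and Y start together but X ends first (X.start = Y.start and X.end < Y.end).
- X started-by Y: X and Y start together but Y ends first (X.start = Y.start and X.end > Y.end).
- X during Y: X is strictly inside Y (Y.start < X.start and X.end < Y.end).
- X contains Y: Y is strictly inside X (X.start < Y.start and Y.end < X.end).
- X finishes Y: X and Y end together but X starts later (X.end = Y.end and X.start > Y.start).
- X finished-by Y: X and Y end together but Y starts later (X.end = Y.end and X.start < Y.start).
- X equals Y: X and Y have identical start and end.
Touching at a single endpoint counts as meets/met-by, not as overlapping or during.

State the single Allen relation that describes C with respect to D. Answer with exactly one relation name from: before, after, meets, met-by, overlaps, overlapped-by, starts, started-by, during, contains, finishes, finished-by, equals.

during

C = [87, 182]; D = [50, 198].
Compare endpoints: C.start > D.start, C.start < D.end, C.end > D.start, C.end < D.end.
That pattern is 'during'.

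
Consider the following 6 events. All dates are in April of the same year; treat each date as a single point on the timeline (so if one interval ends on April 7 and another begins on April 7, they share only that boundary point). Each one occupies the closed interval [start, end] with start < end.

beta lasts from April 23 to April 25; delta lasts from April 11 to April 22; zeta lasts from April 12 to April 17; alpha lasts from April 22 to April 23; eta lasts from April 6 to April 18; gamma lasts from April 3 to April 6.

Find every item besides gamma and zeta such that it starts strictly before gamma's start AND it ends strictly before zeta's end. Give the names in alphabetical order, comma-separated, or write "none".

Conditions: its start is strictly before gamma's start (X.start < April 3) AND its end is strictly before zeta's end (X.end < April 17).
alpha: start April 22 < April 3? ✗; end April 23 < April 17? ✗ → no.
beta: start April 23 < April 3? ✗; end April 25 < April 17? ✗ → no.
delta: start April 11 < April 3? ✗; end April 22 < April 17? ✗ → no.
eta: start April 6 < April 3? ✗; end April 18 < April 17? ✗ → no.
Result: none.

none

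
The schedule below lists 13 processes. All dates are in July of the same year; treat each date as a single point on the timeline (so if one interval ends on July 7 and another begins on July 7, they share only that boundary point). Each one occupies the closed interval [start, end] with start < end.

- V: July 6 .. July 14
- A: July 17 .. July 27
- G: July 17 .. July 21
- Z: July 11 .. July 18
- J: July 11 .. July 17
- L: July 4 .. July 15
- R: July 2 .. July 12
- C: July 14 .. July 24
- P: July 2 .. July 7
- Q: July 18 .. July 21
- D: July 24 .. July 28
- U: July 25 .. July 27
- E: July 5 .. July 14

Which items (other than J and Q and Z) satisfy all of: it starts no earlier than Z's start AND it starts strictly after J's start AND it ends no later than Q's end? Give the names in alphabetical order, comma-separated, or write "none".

G

Conditions: its start is no earlier than Z's start (X.start >= July 11) AND its start is strictly after J's start (X.start > July 11) AND its end is no later than Q's end (X.end <= July 21).
A: start July 17 >= July 11? ✓; start July 17 > July 11? ✓; end July 27 <= July 21? ✗ → no.
C: start July 14 >= July 11? ✓; start July 14 > July 11? ✓; end July 24 <= July 21? ✗ → no.
D: start July 24 >= July 11? ✓; start July 24 > July 11? ✓; end July 28 <= July 21? ✗ → no.
E: start July 5 >= July 11? ✗; start July 5 > July 11? ✗; end July 14 <= July 21? ✓ → no.
G: start July 17 >= July 11? ✓; start July 17 > July 11? ✓; end July 21 <= July 21? ✓ → yes.
L: start July 4 >= July 11? ✗; start July 4 > July 11? ✗; end July 15 <= July 21? ✓ → no.
P: start July 2 >= July 11? ✗; start July 2 > July 11? ✗; end July 7 <= July 21? ✓ → no.
R: start July 2 >= July 11? ✗; start July 2 > July 11? ✗; end July 12 <= July 21? ✓ → no.
U: start July 25 >= July 11? ✓; start July 25 > July 11? ✓; end July 27 <= July 21? ✗ → no.
V: start July 6 >= July 11? ✗; start July 6 > July 11? ✗; end July 14 <= July 21? ✓ → no.
Result: G.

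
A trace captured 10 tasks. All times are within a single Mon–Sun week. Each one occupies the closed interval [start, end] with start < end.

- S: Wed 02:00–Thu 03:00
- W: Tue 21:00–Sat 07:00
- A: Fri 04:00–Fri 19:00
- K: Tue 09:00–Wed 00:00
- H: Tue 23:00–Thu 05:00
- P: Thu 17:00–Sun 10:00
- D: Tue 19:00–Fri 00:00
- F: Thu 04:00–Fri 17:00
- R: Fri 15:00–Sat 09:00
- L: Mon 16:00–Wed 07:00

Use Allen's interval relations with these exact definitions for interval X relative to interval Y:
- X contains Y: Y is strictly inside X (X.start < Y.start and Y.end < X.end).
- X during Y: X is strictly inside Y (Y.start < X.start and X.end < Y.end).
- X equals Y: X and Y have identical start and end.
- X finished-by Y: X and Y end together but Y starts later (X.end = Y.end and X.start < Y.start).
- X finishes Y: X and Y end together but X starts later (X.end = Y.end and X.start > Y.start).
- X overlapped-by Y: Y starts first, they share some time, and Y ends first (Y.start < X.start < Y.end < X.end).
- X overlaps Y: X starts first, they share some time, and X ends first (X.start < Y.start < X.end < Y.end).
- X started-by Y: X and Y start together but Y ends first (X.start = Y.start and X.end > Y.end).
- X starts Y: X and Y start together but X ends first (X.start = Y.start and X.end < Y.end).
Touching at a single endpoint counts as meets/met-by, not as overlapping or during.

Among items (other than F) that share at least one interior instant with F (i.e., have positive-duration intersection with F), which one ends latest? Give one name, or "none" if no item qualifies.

P

Target F = [Thu 04:00, Fri 17:00].
A [Fri 04:00, Fri 19:00] → overlapped-by → candidate.
D [Tue 19:00, Fri 00:00] → overlaps → candidate.
H [Tue 23:00, Thu 05:00] → overlaps → candidate.
K [Tue 09:00, Wed 00:00] → before → excluded.
L [Mon 16:00, Wed 07:00] → before → excluded.
P [Thu 17:00, Sun 10:00] → overlapped-by → candidate.
R [Fri 15:00, Sat 09:00] → overlapped-by → candidate.
S [Wed 02:00, Thu 03:00] → before → excluded.
W [Tue 21:00, Sat 07:00] → contains → candidate.
Among candidates, latest end is Sun 10:00 → P.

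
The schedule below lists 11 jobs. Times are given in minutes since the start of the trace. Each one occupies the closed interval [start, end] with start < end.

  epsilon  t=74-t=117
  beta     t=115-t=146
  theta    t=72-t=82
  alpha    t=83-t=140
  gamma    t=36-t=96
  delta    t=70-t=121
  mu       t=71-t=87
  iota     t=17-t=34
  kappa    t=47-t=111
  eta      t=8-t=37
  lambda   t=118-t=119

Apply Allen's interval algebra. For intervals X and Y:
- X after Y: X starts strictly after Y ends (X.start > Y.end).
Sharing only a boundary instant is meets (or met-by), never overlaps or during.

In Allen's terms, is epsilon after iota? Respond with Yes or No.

epsilon = [t=74, t=117], iota = [t=17, t=34].
Actual relation of epsilon to iota: after.
Asked whether 'after' holds → Yes.

Yes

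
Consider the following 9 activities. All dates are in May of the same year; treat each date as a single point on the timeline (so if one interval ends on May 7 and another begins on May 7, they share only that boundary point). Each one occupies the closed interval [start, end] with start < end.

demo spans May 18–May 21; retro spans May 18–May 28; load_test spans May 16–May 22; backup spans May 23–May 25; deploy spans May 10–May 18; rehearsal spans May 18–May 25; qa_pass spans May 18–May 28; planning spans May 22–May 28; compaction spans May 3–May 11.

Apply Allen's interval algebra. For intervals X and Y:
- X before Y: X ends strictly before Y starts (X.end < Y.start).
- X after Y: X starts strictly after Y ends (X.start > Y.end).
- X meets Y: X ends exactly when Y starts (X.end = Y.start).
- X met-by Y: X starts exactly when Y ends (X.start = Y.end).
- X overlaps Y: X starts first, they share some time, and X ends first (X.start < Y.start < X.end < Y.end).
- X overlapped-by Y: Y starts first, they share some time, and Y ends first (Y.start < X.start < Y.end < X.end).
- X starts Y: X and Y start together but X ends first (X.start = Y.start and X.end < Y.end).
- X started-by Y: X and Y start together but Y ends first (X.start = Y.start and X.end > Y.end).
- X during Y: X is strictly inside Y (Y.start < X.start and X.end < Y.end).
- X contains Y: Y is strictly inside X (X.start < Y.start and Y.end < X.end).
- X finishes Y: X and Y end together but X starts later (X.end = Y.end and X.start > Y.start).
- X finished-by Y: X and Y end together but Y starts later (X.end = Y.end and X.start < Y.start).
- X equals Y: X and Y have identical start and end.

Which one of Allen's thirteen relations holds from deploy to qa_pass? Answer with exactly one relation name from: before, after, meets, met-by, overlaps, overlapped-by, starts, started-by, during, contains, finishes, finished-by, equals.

deploy = [May 10, May 18]; qa_pass = [May 18, May 28].
Compare endpoints: deploy.start < qa_pass.start, deploy.start < qa_pass.end, deploy.end = qa_pass.start, deploy.end < qa_pass.end.
That pattern is 'meets'.

meets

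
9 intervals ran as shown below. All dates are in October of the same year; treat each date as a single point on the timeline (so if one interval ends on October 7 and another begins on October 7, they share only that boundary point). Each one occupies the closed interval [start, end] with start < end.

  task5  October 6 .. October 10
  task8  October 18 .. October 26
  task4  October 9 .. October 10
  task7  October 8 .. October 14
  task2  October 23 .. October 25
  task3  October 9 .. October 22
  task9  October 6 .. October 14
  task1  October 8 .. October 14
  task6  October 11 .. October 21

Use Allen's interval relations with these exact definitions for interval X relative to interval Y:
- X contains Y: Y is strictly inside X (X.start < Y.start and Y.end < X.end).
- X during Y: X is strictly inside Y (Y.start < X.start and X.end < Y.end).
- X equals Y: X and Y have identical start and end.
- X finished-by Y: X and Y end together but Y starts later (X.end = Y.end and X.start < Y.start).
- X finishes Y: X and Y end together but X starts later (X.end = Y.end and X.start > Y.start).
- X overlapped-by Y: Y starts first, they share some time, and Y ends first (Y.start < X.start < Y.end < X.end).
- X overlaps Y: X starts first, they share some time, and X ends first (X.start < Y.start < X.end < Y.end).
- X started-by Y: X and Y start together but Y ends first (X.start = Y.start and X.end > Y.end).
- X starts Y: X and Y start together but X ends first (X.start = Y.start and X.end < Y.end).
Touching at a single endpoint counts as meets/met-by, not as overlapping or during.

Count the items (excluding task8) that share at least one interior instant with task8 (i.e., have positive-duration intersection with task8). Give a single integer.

Target task8 = [October 18, October 26].
task1 [October 8, October 14] → before → no.
task2 [October 23, October 25] → during → counts.
task3 [October 9, October 22] → overlaps → counts.
task4 [October 9, October 10] → before → no.
task5 [October 6, October 10] → before → no.
task6 [October 11, October 21] → overlaps → counts.
task7 [October 8, October 14] → before → no.
task9 [October 6, October 14] → before → no.
Total: 3.

3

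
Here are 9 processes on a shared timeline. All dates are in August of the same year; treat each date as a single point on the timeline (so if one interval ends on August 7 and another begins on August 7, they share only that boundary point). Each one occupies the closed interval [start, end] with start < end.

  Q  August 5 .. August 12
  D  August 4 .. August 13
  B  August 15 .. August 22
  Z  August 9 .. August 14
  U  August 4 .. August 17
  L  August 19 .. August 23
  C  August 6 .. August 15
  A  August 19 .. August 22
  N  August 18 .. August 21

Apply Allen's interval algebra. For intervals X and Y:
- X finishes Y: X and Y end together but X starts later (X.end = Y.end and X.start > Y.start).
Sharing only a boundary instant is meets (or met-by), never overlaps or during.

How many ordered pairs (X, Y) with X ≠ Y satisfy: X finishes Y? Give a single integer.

Checking all 72 ordered pairs for relation 'finishes'; matching pairs in alphabetical order:
(A, B): A finishes B ✓
Count: 1.

1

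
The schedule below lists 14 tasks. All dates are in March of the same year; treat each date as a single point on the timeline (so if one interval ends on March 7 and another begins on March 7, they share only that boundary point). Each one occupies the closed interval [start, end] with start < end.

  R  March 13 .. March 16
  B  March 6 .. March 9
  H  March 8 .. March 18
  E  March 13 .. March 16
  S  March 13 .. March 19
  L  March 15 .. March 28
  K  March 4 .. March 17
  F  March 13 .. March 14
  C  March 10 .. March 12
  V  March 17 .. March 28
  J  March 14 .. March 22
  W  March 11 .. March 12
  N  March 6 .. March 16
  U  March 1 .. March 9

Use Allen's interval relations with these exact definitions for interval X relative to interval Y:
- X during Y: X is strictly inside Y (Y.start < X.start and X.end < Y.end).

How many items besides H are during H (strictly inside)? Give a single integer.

5

Target H = [March 8, March 18].
B [March 6, March 9] → overlaps → no.
C [March 10, March 12] → during → counts.
E [March 13, March 16] → during → counts.
F [March 13, March 14] → during → counts.
J [March 14, March 22] → overlapped-by → no.
K [March 4, March 17] → overlaps → no.
L [March 15, March 28] → overlapped-by → no.
N [March 6, March 16] → overlaps → no.
R [March 13, March 16] → during → counts.
S [March 13, March 19] → overlapped-by → no.
U [March 1, March 9] → overlaps → no.
V [March 17, March 28] → overlapped-by → no.
W [March 11, March 12] → during → counts.
Total: 5.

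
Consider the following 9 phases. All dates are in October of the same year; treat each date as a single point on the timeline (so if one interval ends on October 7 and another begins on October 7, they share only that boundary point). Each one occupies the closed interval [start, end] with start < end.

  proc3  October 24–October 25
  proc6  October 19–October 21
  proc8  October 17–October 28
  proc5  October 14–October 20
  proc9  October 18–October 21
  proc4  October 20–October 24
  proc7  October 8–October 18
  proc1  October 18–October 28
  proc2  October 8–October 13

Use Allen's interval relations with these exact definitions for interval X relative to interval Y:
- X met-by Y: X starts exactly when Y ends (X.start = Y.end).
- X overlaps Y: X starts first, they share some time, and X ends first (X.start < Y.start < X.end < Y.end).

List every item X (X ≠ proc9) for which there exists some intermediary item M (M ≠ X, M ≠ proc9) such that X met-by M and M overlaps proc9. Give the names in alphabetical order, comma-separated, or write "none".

Target proc9 = [October 18, October 21].
Intermediaries M with M overlaps proc9: proc5.
Via proc5 — items with X met-by proc5: proc4.
Union: proc4.

proc4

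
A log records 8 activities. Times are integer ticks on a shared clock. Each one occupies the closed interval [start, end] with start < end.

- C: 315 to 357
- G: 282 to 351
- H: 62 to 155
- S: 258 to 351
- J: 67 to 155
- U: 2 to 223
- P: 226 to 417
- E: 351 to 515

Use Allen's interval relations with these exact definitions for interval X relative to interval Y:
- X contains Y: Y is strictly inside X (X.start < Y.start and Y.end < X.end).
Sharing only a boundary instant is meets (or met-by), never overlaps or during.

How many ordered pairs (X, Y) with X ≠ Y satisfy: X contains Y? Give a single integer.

Checking all 56 ordered pairs for relation 'contains'; matching pairs in alphabetical order:
(P, C): P contains C ✓
(P, G): P contains G ✓
(P, S): P contains S ✓
(U, H): U contains H ✓
(U, J): U contains J ✓
Count: 5.

5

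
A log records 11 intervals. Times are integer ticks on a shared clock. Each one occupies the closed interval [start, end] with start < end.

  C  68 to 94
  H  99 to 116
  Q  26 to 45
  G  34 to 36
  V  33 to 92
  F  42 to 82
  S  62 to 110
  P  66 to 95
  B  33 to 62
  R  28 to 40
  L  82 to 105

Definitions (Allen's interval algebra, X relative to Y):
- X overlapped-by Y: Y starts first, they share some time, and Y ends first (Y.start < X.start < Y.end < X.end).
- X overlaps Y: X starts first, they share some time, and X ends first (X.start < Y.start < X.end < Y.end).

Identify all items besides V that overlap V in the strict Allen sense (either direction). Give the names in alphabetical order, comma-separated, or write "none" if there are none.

C, L, P, Q, R, S

Target V = [33, 92].
B [33, 62] → starts → no.
C [68, 94] → overlapped-by → yes.
F [42, 82] → during → no.
G [34, 36] → during → no.
H [99, 116] → after → no.
L [82, 105] → overlapped-by → yes.
P [66, 95] → overlapped-by → yes.
Q [26, 45] → overlaps → yes.
R [28, 40] → overlaps → yes.
S [62, 110] → overlapped-by → yes.
Result: C, L, P, Q, R, S.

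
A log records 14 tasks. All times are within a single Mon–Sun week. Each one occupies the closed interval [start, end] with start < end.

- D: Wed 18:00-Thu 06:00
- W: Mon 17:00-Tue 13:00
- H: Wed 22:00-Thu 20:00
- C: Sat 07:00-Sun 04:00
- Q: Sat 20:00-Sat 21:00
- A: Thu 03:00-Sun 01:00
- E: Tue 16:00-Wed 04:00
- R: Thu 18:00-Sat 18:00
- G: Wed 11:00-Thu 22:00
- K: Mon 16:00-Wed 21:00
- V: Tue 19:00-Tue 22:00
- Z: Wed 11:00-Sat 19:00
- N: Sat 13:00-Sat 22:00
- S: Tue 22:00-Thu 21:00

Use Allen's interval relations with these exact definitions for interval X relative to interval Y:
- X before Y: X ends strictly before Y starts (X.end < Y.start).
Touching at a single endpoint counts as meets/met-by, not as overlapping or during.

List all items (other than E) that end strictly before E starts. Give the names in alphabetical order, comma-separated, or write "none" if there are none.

Target E = [Tue 16:00, Wed 04:00].
A [Thu 03:00, Sun 01:00] → after → no.
C [Sat 07:00, Sun 04:00] → after → no.
D [Wed 18:00, Thu 06:00] → after → no.
G [Wed 11:00, Thu 22:00] → after → no.
H [Wed 22:00, Thu 20:00] → after → no.
K [Mon 16:00, Wed 21:00] → contains → no.
N [Sat 13:00, Sat 22:00] → after → no.
Q [Sat 20:00, Sat 21:00] → after → no.
R [Thu 18:00, Sat 18:00] → after → no.
S [Tue 22:00, Thu 21:00] → overlapped-by → no.
V [Tue 19:00, Tue 22:00] → during → no.
W [Mon 17:00, Tue 13:00] → before → yes.
Z [Wed 11:00, Sat 19:00] → after → no.
Result: W.

W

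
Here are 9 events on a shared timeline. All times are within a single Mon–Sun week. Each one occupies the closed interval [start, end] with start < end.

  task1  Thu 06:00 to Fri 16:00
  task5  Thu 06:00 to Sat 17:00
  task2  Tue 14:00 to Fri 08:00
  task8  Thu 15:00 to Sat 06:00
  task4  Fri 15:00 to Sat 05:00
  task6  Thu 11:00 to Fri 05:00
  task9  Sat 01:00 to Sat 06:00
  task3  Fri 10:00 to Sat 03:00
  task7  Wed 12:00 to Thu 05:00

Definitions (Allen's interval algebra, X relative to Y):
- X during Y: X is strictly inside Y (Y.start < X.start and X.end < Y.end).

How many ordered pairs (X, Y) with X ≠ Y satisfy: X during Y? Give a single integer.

Checking all 72 ordered pairs for relation 'during'; matching pairs in alphabetical order:
(task3, task5): task3 during task5 ✓
(task3, task8): task3 during task8 ✓
(task4, task5): task4 during task5 ✓
(task4, task8): task4 during task8 ✓
(task6, task1): task6 during task1 ✓
(task6, task2): task6 during task2 ✓
(task6, task5): task6 during task5 ✓
(task7, task2): task7 during task2 ✓
(task8, task5): task8 during task5 ✓
(task9, task5): task9 during task5 ✓
Count: 10.

10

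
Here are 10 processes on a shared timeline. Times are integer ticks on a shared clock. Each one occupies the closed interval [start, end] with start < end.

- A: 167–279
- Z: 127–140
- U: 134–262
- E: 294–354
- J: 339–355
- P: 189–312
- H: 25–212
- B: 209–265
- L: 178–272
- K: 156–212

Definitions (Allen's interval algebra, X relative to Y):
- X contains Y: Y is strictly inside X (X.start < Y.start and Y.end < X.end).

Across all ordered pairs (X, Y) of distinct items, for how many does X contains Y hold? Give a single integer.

6

Checking all 90 ordered pairs for relation 'contains'; matching pairs in alphabetical order:
(A, B): A contains B ✓
(A, L): A contains L ✓
(H, Z): H contains Z ✓
(L, B): L contains B ✓
(P, B): P contains B ✓
(U, K): U contains K ✓
Count: 6.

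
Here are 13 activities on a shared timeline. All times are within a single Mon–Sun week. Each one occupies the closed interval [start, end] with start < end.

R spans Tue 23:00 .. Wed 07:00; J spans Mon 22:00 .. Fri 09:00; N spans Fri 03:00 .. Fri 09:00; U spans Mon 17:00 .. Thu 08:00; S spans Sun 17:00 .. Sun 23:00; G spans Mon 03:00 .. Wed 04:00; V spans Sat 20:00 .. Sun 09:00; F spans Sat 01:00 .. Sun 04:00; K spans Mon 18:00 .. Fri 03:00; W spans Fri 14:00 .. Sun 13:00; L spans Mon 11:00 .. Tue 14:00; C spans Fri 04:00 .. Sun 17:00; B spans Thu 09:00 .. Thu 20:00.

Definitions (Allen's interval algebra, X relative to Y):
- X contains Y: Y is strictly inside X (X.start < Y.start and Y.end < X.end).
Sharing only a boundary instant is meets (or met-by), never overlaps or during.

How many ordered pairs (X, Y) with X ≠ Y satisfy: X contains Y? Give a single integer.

11

Checking all 156 ordered pairs for relation 'contains'; matching pairs in alphabetical order:
(C, F): C contains F ✓
(C, V): C contains V ✓
(C, W): C contains W ✓
(G, L): G contains L ✓
(J, B): J contains B ✓
(J, R): J contains R ✓
(K, B): K contains B ✓
(K, R): K contains R ✓
(U, R): U contains R ✓
(W, F): W contains F ✓
(W, V): W contains V ✓
Count: 11.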